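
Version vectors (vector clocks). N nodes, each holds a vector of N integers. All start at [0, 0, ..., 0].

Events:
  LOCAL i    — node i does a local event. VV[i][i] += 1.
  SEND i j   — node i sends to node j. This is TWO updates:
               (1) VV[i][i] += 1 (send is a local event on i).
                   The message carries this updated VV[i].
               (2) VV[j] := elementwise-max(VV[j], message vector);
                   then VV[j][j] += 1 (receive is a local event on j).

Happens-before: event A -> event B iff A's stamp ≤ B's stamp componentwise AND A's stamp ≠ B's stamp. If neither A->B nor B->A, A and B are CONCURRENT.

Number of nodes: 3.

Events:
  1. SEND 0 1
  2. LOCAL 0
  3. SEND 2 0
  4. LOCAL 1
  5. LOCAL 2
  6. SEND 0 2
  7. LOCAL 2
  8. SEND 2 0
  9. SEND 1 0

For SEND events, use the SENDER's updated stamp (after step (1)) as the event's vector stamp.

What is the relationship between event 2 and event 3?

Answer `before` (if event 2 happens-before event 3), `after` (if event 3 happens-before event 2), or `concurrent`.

Answer: concurrent

Derivation:
Initial: VV[0]=[0, 0, 0]
Initial: VV[1]=[0, 0, 0]
Initial: VV[2]=[0, 0, 0]
Event 1: SEND 0->1: VV[0][0]++ -> VV[0]=[1, 0, 0], msg_vec=[1, 0, 0]; VV[1]=max(VV[1],msg_vec) then VV[1][1]++ -> VV[1]=[1, 1, 0]
Event 2: LOCAL 0: VV[0][0]++ -> VV[0]=[2, 0, 0]
Event 3: SEND 2->0: VV[2][2]++ -> VV[2]=[0, 0, 1], msg_vec=[0, 0, 1]; VV[0]=max(VV[0],msg_vec) then VV[0][0]++ -> VV[0]=[3, 0, 1]
Event 4: LOCAL 1: VV[1][1]++ -> VV[1]=[1, 2, 0]
Event 5: LOCAL 2: VV[2][2]++ -> VV[2]=[0, 0, 2]
Event 6: SEND 0->2: VV[0][0]++ -> VV[0]=[4, 0, 1], msg_vec=[4, 0, 1]; VV[2]=max(VV[2],msg_vec) then VV[2][2]++ -> VV[2]=[4, 0, 3]
Event 7: LOCAL 2: VV[2][2]++ -> VV[2]=[4, 0, 4]
Event 8: SEND 2->0: VV[2][2]++ -> VV[2]=[4, 0, 5], msg_vec=[4, 0, 5]; VV[0]=max(VV[0],msg_vec) then VV[0][0]++ -> VV[0]=[5, 0, 5]
Event 9: SEND 1->0: VV[1][1]++ -> VV[1]=[1, 3, 0], msg_vec=[1, 3, 0]; VV[0]=max(VV[0],msg_vec) then VV[0][0]++ -> VV[0]=[6, 3, 5]
Event 2 stamp: [2, 0, 0]
Event 3 stamp: [0, 0, 1]
[2, 0, 0] <= [0, 0, 1]? False
[0, 0, 1] <= [2, 0, 0]? False
Relation: concurrent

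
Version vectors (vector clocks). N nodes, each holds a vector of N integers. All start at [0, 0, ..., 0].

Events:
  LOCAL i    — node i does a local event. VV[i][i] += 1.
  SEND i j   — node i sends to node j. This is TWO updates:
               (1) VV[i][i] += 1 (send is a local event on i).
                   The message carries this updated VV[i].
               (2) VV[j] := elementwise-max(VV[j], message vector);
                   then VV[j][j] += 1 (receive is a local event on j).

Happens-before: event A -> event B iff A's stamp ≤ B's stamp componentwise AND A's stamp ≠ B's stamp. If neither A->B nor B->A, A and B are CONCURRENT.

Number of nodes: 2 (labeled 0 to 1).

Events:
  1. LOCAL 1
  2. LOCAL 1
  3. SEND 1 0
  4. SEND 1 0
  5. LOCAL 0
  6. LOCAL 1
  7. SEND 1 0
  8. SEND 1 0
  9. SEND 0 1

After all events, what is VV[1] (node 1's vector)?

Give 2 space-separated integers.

Initial: VV[0]=[0, 0]
Initial: VV[1]=[0, 0]
Event 1: LOCAL 1: VV[1][1]++ -> VV[1]=[0, 1]
Event 2: LOCAL 1: VV[1][1]++ -> VV[1]=[0, 2]
Event 3: SEND 1->0: VV[1][1]++ -> VV[1]=[0, 3], msg_vec=[0, 3]; VV[0]=max(VV[0],msg_vec) then VV[0][0]++ -> VV[0]=[1, 3]
Event 4: SEND 1->0: VV[1][1]++ -> VV[1]=[0, 4], msg_vec=[0, 4]; VV[0]=max(VV[0],msg_vec) then VV[0][0]++ -> VV[0]=[2, 4]
Event 5: LOCAL 0: VV[0][0]++ -> VV[0]=[3, 4]
Event 6: LOCAL 1: VV[1][1]++ -> VV[1]=[0, 5]
Event 7: SEND 1->0: VV[1][1]++ -> VV[1]=[0, 6], msg_vec=[0, 6]; VV[0]=max(VV[0],msg_vec) then VV[0][0]++ -> VV[0]=[4, 6]
Event 8: SEND 1->0: VV[1][1]++ -> VV[1]=[0, 7], msg_vec=[0, 7]; VV[0]=max(VV[0],msg_vec) then VV[0][0]++ -> VV[0]=[5, 7]
Event 9: SEND 0->1: VV[0][0]++ -> VV[0]=[6, 7], msg_vec=[6, 7]; VV[1]=max(VV[1],msg_vec) then VV[1][1]++ -> VV[1]=[6, 8]
Final vectors: VV[0]=[6, 7]; VV[1]=[6, 8]

Answer: 6 8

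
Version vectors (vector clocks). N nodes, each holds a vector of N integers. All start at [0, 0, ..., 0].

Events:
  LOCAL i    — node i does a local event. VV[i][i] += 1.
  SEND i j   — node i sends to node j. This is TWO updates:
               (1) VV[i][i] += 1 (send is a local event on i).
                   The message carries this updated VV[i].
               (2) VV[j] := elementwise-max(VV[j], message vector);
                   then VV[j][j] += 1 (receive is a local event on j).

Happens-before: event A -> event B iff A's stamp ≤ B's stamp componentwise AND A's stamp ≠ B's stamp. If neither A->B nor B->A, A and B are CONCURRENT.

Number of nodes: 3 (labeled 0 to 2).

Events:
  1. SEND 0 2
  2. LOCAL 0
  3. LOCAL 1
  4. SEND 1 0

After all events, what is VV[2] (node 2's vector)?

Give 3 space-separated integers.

Initial: VV[0]=[0, 0, 0]
Initial: VV[1]=[0, 0, 0]
Initial: VV[2]=[0, 0, 0]
Event 1: SEND 0->2: VV[0][0]++ -> VV[0]=[1, 0, 0], msg_vec=[1, 0, 0]; VV[2]=max(VV[2],msg_vec) then VV[2][2]++ -> VV[2]=[1, 0, 1]
Event 2: LOCAL 0: VV[0][0]++ -> VV[0]=[2, 0, 0]
Event 3: LOCAL 1: VV[1][1]++ -> VV[1]=[0, 1, 0]
Event 4: SEND 1->0: VV[1][1]++ -> VV[1]=[0, 2, 0], msg_vec=[0, 2, 0]; VV[0]=max(VV[0],msg_vec) then VV[0][0]++ -> VV[0]=[3, 2, 0]
Final vectors: VV[0]=[3, 2, 0]; VV[1]=[0, 2, 0]; VV[2]=[1, 0, 1]

Answer: 1 0 1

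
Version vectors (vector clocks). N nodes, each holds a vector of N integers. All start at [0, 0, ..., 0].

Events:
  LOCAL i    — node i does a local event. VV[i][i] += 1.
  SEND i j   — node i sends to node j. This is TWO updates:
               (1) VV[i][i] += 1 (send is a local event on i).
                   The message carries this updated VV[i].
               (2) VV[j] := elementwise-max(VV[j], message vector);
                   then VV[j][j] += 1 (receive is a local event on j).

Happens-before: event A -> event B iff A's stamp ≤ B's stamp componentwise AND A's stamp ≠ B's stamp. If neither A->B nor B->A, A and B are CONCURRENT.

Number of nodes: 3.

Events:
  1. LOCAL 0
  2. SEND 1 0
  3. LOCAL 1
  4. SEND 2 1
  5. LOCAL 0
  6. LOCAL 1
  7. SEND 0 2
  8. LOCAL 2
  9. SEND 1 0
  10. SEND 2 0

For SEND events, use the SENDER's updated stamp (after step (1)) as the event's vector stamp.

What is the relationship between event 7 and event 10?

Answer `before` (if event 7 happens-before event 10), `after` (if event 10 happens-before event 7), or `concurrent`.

Initial: VV[0]=[0, 0, 0]
Initial: VV[1]=[0, 0, 0]
Initial: VV[2]=[0, 0, 0]
Event 1: LOCAL 0: VV[0][0]++ -> VV[0]=[1, 0, 0]
Event 2: SEND 1->0: VV[1][1]++ -> VV[1]=[0, 1, 0], msg_vec=[0, 1, 0]; VV[0]=max(VV[0],msg_vec) then VV[0][0]++ -> VV[0]=[2, 1, 0]
Event 3: LOCAL 1: VV[1][1]++ -> VV[1]=[0, 2, 0]
Event 4: SEND 2->1: VV[2][2]++ -> VV[2]=[0, 0, 1], msg_vec=[0, 0, 1]; VV[1]=max(VV[1],msg_vec) then VV[1][1]++ -> VV[1]=[0, 3, 1]
Event 5: LOCAL 0: VV[0][0]++ -> VV[0]=[3, 1, 0]
Event 6: LOCAL 1: VV[1][1]++ -> VV[1]=[0, 4, 1]
Event 7: SEND 0->2: VV[0][0]++ -> VV[0]=[4, 1, 0], msg_vec=[4, 1, 0]; VV[2]=max(VV[2],msg_vec) then VV[2][2]++ -> VV[2]=[4, 1, 2]
Event 8: LOCAL 2: VV[2][2]++ -> VV[2]=[4, 1, 3]
Event 9: SEND 1->0: VV[1][1]++ -> VV[1]=[0, 5, 1], msg_vec=[0, 5, 1]; VV[0]=max(VV[0],msg_vec) then VV[0][0]++ -> VV[0]=[5, 5, 1]
Event 10: SEND 2->0: VV[2][2]++ -> VV[2]=[4, 1, 4], msg_vec=[4, 1, 4]; VV[0]=max(VV[0],msg_vec) then VV[0][0]++ -> VV[0]=[6, 5, 4]
Event 7 stamp: [4, 1, 0]
Event 10 stamp: [4, 1, 4]
[4, 1, 0] <= [4, 1, 4]? True
[4, 1, 4] <= [4, 1, 0]? False
Relation: before

Answer: before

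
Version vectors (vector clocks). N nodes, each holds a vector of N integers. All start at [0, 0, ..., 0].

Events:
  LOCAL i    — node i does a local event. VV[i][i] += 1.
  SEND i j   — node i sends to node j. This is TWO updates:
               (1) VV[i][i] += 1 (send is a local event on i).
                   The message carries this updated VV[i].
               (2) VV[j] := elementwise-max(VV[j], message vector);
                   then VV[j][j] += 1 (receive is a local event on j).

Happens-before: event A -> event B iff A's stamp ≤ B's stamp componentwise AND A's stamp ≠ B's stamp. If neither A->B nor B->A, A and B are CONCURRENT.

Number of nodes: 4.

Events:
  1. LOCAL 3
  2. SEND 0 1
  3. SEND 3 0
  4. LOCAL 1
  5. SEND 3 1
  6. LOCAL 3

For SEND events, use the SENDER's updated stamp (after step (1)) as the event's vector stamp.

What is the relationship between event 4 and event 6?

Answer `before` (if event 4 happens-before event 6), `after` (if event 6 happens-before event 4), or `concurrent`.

Answer: concurrent

Derivation:
Initial: VV[0]=[0, 0, 0, 0]
Initial: VV[1]=[0, 0, 0, 0]
Initial: VV[2]=[0, 0, 0, 0]
Initial: VV[3]=[0, 0, 0, 0]
Event 1: LOCAL 3: VV[3][3]++ -> VV[3]=[0, 0, 0, 1]
Event 2: SEND 0->1: VV[0][0]++ -> VV[0]=[1, 0, 0, 0], msg_vec=[1, 0, 0, 0]; VV[1]=max(VV[1],msg_vec) then VV[1][1]++ -> VV[1]=[1, 1, 0, 0]
Event 3: SEND 3->0: VV[3][3]++ -> VV[3]=[0, 0, 0, 2], msg_vec=[0, 0, 0, 2]; VV[0]=max(VV[0],msg_vec) then VV[0][0]++ -> VV[0]=[2, 0, 0, 2]
Event 4: LOCAL 1: VV[1][1]++ -> VV[1]=[1, 2, 0, 0]
Event 5: SEND 3->1: VV[3][3]++ -> VV[3]=[0, 0, 0, 3], msg_vec=[0, 0, 0, 3]; VV[1]=max(VV[1],msg_vec) then VV[1][1]++ -> VV[1]=[1, 3, 0, 3]
Event 6: LOCAL 3: VV[3][3]++ -> VV[3]=[0, 0, 0, 4]
Event 4 stamp: [1, 2, 0, 0]
Event 6 stamp: [0, 0, 0, 4]
[1, 2, 0, 0] <= [0, 0, 0, 4]? False
[0, 0, 0, 4] <= [1, 2, 0, 0]? False
Relation: concurrent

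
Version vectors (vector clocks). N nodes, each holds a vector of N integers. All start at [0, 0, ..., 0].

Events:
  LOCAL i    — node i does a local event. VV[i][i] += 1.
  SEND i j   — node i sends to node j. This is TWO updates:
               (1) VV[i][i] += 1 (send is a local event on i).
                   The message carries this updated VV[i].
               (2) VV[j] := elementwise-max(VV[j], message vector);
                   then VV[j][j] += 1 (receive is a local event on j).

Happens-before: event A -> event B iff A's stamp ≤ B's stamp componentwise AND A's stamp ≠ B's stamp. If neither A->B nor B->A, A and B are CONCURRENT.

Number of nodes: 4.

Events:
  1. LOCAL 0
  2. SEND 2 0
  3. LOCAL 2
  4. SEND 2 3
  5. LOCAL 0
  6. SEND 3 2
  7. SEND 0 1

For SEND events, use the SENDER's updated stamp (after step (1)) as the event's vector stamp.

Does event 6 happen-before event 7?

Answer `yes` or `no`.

Answer: no

Derivation:
Initial: VV[0]=[0, 0, 0, 0]
Initial: VV[1]=[0, 0, 0, 0]
Initial: VV[2]=[0, 0, 0, 0]
Initial: VV[3]=[0, 0, 0, 0]
Event 1: LOCAL 0: VV[0][0]++ -> VV[0]=[1, 0, 0, 0]
Event 2: SEND 2->0: VV[2][2]++ -> VV[2]=[0, 0, 1, 0], msg_vec=[0, 0, 1, 0]; VV[0]=max(VV[0],msg_vec) then VV[0][0]++ -> VV[0]=[2, 0, 1, 0]
Event 3: LOCAL 2: VV[2][2]++ -> VV[2]=[0, 0, 2, 0]
Event 4: SEND 2->3: VV[2][2]++ -> VV[2]=[0, 0, 3, 0], msg_vec=[0, 0, 3, 0]; VV[3]=max(VV[3],msg_vec) then VV[3][3]++ -> VV[3]=[0, 0, 3, 1]
Event 5: LOCAL 0: VV[0][0]++ -> VV[0]=[3, 0, 1, 0]
Event 6: SEND 3->2: VV[3][3]++ -> VV[3]=[0, 0, 3, 2], msg_vec=[0, 0, 3, 2]; VV[2]=max(VV[2],msg_vec) then VV[2][2]++ -> VV[2]=[0, 0, 4, 2]
Event 7: SEND 0->1: VV[0][0]++ -> VV[0]=[4, 0, 1, 0], msg_vec=[4, 0, 1, 0]; VV[1]=max(VV[1],msg_vec) then VV[1][1]++ -> VV[1]=[4, 1, 1, 0]
Event 6 stamp: [0, 0, 3, 2]
Event 7 stamp: [4, 0, 1, 0]
[0, 0, 3, 2] <= [4, 0, 1, 0]? False. Equal? False. Happens-before: False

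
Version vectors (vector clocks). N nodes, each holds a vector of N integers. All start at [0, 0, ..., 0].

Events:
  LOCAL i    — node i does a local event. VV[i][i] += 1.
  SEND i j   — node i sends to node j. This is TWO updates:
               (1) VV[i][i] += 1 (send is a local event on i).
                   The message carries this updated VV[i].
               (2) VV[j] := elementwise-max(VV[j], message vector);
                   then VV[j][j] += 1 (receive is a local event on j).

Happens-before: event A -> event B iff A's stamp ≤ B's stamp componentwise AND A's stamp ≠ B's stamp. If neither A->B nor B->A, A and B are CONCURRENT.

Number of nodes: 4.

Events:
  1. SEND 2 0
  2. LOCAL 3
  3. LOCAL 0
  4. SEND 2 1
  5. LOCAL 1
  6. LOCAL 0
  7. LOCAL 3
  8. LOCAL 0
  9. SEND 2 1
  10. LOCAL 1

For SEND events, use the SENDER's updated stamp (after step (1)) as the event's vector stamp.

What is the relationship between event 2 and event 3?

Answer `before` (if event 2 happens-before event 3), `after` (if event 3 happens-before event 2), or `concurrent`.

Initial: VV[0]=[0, 0, 0, 0]
Initial: VV[1]=[0, 0, 0, 0]
Initial: VV[2]=[0, 0, 0, 0]
Initial: VV[3]=[0, 0, 0, 0]
Event 1: SEND 2->0: VV[2][2]++ -> VV[2]=[0, 0, 1, 0], msg_vec=[0, 0, 1, 0]; VV[0]=max(VV[0],msg_vec) then VV[0][0]++ -> VV[0]=[1, 0, 1, 0]
Event 2: LOCAL 3: VV[3][3]++ -> VV[3]=[0, 0, 0, 1]
Event 3: LOCAL 0: VV[0][0]++ -> VV[0]=[2, 0, 1, 0]
Event 4: SEND 2->1: VV[2][2]++ -> VV[2]=[0, 0, 2, 0], msg_vec=[0, 0, 2, 0]; VV[1]=max(VV[1],msg_vec) then VV[1][1]++ -> VV[1]=[0, 1, 2, 0]
Event 5: LOCAL 1: VV[1][1]++ -> VV[1]=[0, 2, 2, 0]
Event 6: LOCAL 0: VV[0][0]++ -> VV[0]=[3, 0, 1, 0]
Event 7: LOCAL 3: VV[3][3]++ -> VV[3]=[0, 0, 0, 2]
Event 8: LOCAL 0: VV[0][0]++ -> VV[0]=[4, 0, 1, 0]
Event 9: SEND 2->1: VV[2][2]++ -> VV[2]=[0, 0, 3, 0], msg_vec=[0, 0, 3, 0]; VV[1]=max(VV[1],msg_vec) then VV[1][1]++ -> VV[1]=[0, 3, 3, 0]
Event 10: LOCAL 1: VV[1][1]++ -> VV[1]=[0, 4, 3, 0]
Event 2 stamp: [0, 0, 0, 1]
Event 3 stamp: [2, 0, 1, 0]
[0, 0, 0, 1] <= [2, 0, 1, 0]? False
[2, 0, 1, 0] <= [0, 0, 0, 1]? False
Relation: concurrent

Answer: concurrent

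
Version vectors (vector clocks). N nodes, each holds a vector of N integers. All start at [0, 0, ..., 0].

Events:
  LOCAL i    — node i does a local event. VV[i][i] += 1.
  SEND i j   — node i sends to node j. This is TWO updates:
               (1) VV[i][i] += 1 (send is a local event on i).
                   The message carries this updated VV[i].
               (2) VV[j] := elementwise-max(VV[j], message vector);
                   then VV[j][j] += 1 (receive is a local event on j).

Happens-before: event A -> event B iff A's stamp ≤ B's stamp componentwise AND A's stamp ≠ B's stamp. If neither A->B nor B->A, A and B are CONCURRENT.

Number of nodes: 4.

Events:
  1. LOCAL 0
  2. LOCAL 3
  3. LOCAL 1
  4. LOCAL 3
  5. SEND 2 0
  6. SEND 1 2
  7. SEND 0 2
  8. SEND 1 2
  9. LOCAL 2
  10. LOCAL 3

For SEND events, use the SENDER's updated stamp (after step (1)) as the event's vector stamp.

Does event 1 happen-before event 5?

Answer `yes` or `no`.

Initial: VV[0]=[0, 0, 0, 0]
Initial: VV[1]=[0, 0, 0, 0]
Initial: VV[2]=[0, 0, 0, 0]
Initial: VV[3]=[0, 0, 0, 0]
Event 1: LOCAL 0: VV[0][0]++ -> VV[0]=[1, 0, 0, 0]
Event 2: LOCAL 3: VV[3][3]++ -> VV[3]=[0, 0, 0, 1]
Event 3: LOCAL 1: VV[1][1]++ -> VV[1]=[0, 1, 0, 0]
Event 4: LOCAL 3: VV[3][3]++ -> VV[3]=[0, 0, 0, 2]
Event 5: SEND 2->0: VV[2][2]++ -> VV[2]=[0, 0, 1, 0], msg_vec=[0, 0, 1, 0]; VV[0]=max(VV[0],msg_vec) then VV[0][0]++ -> VV[0]=[2, 0, 1, 0]
Event 6: SEND 1->2: VV[1][1]++ -> VV[1]=[0, 2, 0, 0], msg_vec=[0, 2, 0, 0]; VV[2]=max(VV[2],msg_vec) then VV[2][2]++ -> VV[2]=[0, 2, 2, 0]
Event 7: SEND 0->2: VV[0][0]++ -> VV[0]=[3, 0, 1, 0], msg_vec=[3, 0, 1, 0]; VV[2]=max(VV[2],msg_vec) then VV[2][2]++ -> VV[2]=[3, 2, 3, 0]
Event 8: SEND 1->2: VV[1][1]++ -> VV[1]=[0, 3, 0, 0], msg_vec=[0, 3, 0, 0]; VV[2]=max(VV[2],msg_vec) then VV[2][2]++ -> VV[2]=[3, 3, 4, 0]
Event 9: LOCAL 2: VV[2][2]++ -> VV[2]=[3, 3, 5, 0]
Event 10: LOCAL 3: VV[3][3]++ -> VV[3]=[0, 0, 0, 3]
Event 1 stamp: [1, 0, 0, 0]
Event 5 stamp: [0, 0, 1, 0]
[1, 0, 0, 0] <= [0, 0, 1, 0]? False. Equal? False. Happens-before: False

Answer: no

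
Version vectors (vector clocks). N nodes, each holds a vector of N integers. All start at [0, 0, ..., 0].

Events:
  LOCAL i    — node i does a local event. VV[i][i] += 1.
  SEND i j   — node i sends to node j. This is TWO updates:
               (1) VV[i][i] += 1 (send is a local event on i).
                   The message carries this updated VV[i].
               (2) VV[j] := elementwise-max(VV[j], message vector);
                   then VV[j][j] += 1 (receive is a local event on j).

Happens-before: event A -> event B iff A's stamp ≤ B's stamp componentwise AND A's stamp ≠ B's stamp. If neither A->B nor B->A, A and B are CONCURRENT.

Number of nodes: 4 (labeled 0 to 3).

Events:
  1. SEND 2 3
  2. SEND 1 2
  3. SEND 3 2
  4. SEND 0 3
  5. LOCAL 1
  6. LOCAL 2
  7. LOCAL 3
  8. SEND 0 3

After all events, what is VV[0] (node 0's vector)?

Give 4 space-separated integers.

Answer: 2 0 0 0

Derivation:
Initial: VV[0]=[0, 0, 0, 0]
Initial: VV[1]=[0, 0, 0, 0]
Initial: VV[2]=[0, 0, 0, 0]
Initial: VV[3]=[0, 0, 0, 0]
Event 1: SEND 2->3: VV[2][2]++ -> VV[2]=[0, 0, 1, 0], msg_vec=[0, 0, 1, 0]; VV[3]=max(VV[3],msg_vec) then VV[3][3]++ -> VV[3]=[0, 0, 1, 1]
Event 2: SEND 1->2: VV[1][1]++ -> VV[1]=[0, 1, 0, 0], msg_vec=[0, 1, 0, 0]; VV[2]=max(VV[2],msg_vec) then VV[2][2]++ -> VV[2]=[0, 1, 2, 0]
Event 3: SEND 3->2: VV[3][3]++ -> VV[3]=[0, 0, 1, 2], msg_vec=[0, 0, 1, 2]; VV[2]=max(VV[2],msg_vec) then VV[2][2]++ -> VV[2]=[0, 1, 3, 2]
Event 4: SEND 0->3: VV[0][0]++ -> VV[0]=[1, 0, 0, 0], msg_vec=[1, 0, 0, 0]; VV[3]=max(VV[3],msg_vec) then VV[3][3]++ -> VV[3]=[1, 0, 1, 3]
Event 5: LOCAL 1: VV[1][1]++ -> VV[1]=[0, 2, 0, 0]
Event 6: LOCAL 2: VV[2][2]++ -> VV[2]=[0, 1, 4, 2]
Event 7: LOCAL 3: VV[3][3]++ -> VV[3]=[1, 0, 1, 4]
Event 8: SEND 0->3: VV[0][0]++ -> VV[0]=[2, 0, 0, 0], msg_vec=[2, 0, 0, 0]; VV[3]=max(VV[3],msg_vec) then VV[3][3]++ -> VV[3]=[2, 0, 1, 5]
Final vectors: VV[0]=[2, 0, 0, 0]; VV[1]=[0, 2, 0, 0]; VV[2]=[0, 1, 4, 2]; VV[3]=[2, 0, 1, 5]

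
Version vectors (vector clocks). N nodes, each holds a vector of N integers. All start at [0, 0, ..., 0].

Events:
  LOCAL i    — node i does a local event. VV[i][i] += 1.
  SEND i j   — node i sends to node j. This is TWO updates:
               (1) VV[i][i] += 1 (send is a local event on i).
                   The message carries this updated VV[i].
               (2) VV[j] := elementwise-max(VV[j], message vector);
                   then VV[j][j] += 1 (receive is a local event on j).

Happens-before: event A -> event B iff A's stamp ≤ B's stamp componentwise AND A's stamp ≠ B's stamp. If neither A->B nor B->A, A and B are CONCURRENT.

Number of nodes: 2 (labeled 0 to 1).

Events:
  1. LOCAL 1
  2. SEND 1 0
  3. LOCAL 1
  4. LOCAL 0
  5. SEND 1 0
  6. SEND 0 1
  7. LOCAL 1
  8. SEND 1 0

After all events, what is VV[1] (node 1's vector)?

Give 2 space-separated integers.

Answer: 4 7

Derivation:
Initial: VV[0]=[0, 0]
Initial: VV[1]=[0, 0]
Event 1: LOCAL 1: VV[1][1]++ -> VV[1]=[0, 1]
Event 2: SEND 1->0: VV[1][1]++ -> VV[1]=[0, 2], msg_vec=[0, 2]; VV[0]=max(VV[0],msg_vec) then VV[0][0]++ -> VV[0]=[1, 2]
Event 3: LOCAL 1: VV[1][1]++ -> VV[1]=[0, 3]
Event 4: LOCAL 0: VV[0][0]++ -> VV[0]=[2, 2]
Event 5: SEND 1->0: VV[1][1]++ -> VV[1]=[0, 4], msg_vec=[0, 4]; VV[0]=max(VV[0],msg_vec) then VV[0][0]++ -> VV[0]=[3, 4]
Event 6: SEND 0->1: VV[0][0]++ -> VV[0]=[4, 4], msg_vec=[4, 4]; VV[1]=max(VV[1],msg_vec) then VV[1][1]++ -> VV[1]=[4, 5]
Event 7: LOCAL 1: VV[1][1]++ -> VV[1]=[4, 6]
Event 8: SEND 1->0: VV[1][1]++ -> VV[1]=[4, 7], msg_vec=[4, 7]; VV[0]=max(VV[0],msg_vec) then VV[0][0]++ -> VV[0]=[5, 7]
Final vectors: VV[0]=[5, 7]; VV[1]=[4, 7]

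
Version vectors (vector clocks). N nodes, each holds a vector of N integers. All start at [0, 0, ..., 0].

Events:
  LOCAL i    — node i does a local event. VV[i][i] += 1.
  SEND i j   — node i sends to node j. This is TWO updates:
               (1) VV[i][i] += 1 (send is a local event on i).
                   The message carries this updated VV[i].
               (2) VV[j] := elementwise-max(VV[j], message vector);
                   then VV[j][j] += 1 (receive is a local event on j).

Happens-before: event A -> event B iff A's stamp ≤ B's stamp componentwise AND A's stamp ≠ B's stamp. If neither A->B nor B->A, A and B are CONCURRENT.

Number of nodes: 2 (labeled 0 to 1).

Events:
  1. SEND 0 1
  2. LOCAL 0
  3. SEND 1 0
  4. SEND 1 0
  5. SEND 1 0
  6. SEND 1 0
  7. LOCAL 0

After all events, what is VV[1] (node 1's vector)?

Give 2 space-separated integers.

Initial: VV[0]=[0, 0]
Initial: VV[1]=[0, 0]
Event 1: SEND 0->1: VV[0][0]++ -> VV[0]=[1, 0], msg_vec=[1, 0]; VV[1]=max(VV[1],msg_vec) then VV[1][1]++ -> VV[1]=[1, 1]
Event 2: LOCAL 0: VV[0][0]++ -> VV[0]=[2, 0]
Event 3: SEND 1->0: VV[1][1]++ -> VV[1]=[1, 2], msg_vec=[1, 2]; VV[0]=max(VV[0],msg_vec) then VV[0][0]++ -> VV[0]=[3, 2]
Event 4: SEND 1->0: VV[1][1]++ -> VV[1]=[1, 3], msg_vec=[1, 3]; VV[0]=max(VV[0],msg_vec) then VV[0][0]++ -> VV[0]=[4, 3]
Event 5: SEND 1->0: VV[1][1]++ -> VV[1]=[1, 4], msg_vec=[1, 4]; VV[0]=max(VV[0],msg_vec) then VV[0][0]++ -> VV[0]=[5, 4]
Event 6: SEND 1->0: VV[1][1]++ -> VV[1]=[1, 5], msg_vec=[1, 5]; VV[0]=max(VV[0],msg_vec) then VV[0][0]++ -> VV[0]=[6, 5]
Event 7: LOCAL 0: VV[0][0]++ -> VV[0]=[7, 5]
Final vectors: VV[0]=[7, 5]; VV[1]=[1, 5]

Answer: 1 5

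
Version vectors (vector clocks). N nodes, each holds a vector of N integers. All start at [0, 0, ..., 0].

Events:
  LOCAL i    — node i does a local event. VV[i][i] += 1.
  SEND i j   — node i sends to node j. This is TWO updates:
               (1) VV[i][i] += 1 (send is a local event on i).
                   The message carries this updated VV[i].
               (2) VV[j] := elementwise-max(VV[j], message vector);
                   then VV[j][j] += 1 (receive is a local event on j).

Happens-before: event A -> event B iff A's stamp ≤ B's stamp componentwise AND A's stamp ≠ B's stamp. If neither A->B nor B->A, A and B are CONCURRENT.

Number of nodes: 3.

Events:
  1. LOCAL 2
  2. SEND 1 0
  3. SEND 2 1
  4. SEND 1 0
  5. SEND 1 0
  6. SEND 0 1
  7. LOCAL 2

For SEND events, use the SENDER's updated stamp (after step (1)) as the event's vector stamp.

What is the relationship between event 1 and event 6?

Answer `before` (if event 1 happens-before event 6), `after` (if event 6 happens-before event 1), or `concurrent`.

Answer: before

Derivation:
Initial: VV[0]=[0, 0, 0]
Initial: VV[1]=[0, 0, 0]
Initial: VV[2]=[0, 0, 0]
Event 1: LOCAL 2: VV[2][2]++ -> VV[2]=[0, 0, 1]
Event 2: SEND 1->0: VV[1][1]++ -> VV[1]=[0, 1, 0], msg_vec=[0, 1, 0]; VV[0]=max(VV[0],msg_vec) then VV[0][0]++ -> VV[0]=[1, 1, 0]
Event 3: SEND 2->1: VV[2][2]++ -> VV[2]=[0, 0, 2], msg_vec=[0, 0, 2]; VV[1]=max(VV[1],msg_vec) then VV[1][1]++ -> VV[1]=[0, 2, 2]
Event 4: SEND 1->0: VV[1][1]++ -> VV[1]=[0, 3, 2], msg_vec=[0, 3, 2]; VV[0]=max(VV[0],msg_vec) then VV[0][0]++ -> VV[0]=[2, 3, 2]
Event 5: SEND 1->0: VV[1][1]++ -> VV[1]=[0, 4, 2], msg_vec=[0, 4, 2]; VV[0]=max(VV[0],msg_vec) then VV[0][0]++ -> VV[0]=[3, 4, 2]
Event 6: SEND 0->1: VV[0][0]++ -> VV[0]=[4, 4, 2], msg_vec=[4, 4, 2]; VV[1]=max(VV[1],msg_vec) then VV[1][1]++ -> VV[1]=[4, 5, 2]
Event 7: LOCAL 2: VV[2][2]++ -> VV[2]=[0, 0, 3]
Event 1 stamp: [0, 0, 1]
Event 6 stamp: [4, 4, 2]
[0, 0, 1] <= [4, 4, 2]? True
[4, 4, 2] <= [0, 0, 1]? False
Relation: before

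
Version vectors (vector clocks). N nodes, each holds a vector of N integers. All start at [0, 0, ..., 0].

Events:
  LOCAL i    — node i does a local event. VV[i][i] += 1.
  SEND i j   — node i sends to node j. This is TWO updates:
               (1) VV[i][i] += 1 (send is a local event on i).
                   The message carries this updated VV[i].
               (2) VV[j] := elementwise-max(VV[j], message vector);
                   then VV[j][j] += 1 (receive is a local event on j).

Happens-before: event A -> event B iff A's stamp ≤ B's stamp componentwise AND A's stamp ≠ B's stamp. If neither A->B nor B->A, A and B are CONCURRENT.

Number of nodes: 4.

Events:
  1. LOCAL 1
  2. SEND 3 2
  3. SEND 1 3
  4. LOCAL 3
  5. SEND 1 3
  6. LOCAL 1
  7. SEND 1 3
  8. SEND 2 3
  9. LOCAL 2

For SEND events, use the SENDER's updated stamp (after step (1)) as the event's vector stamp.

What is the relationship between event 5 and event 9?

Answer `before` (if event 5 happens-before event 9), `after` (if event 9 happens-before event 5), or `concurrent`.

Answer: concurrent

Derivation:
Initial: VV[0]=[0, 0, 0, 0]
Initial: VV[1]=[0, 0, 0, 0]
Initial: VV[2]=[0, 0, 0, 0]
Initial: VV[3]=[0, 0, 0, 0]
Event 1: LOCAL 1: VV[1][1]++ -> VV[1]=[0, 1, 0, 0]
Event 2: SEND 3->2: VV[3][3]++ -> VV[3]=[0, 0, 0, 1], msg_vec=[0, 0, 0, 1]; VV[2]=max(VV[2],msg_vec) then VV[2][2]++ -> VV[2]=[0, 0, 1, 1]
Event 3: SEND 1->3: VV[1][1]++ -> VV[1]=[0, 2, 0, 0], msg_vec=[0, 2, 0, 0]; VV[3]=max(VV[3],msg_vec) then VV[3][3]++ -> VV[3]=[0, 2, 0, 2]
Event 4: LOCAL 3: VV[3][3]++ -> VV[3]=[0, 2, 0, 3]
Event 5: SEND 1->3: VV[1][1]++ -> VV[1]=[0, 3, 0, 0], msg_vec=[0, 3, 0, 0]; VV[3]=max(VV[3],msg_vec) then VV[3][3]++ -> VV[3]=[0, 3, 0, 4]
Event 6: LOCAL 1: VV[1][1]++ -> VV[1]=[0, 4, 0, 0]
Event 7: SEND 1->3: VV[1][1]++ -> VV[1]=[0, 5, 0, 0], msg_vec=[0, 5, 0, 0]; VV[3]=max(VV[3],msg_vec) then VV[3][3]++ -> VV[3]=[0, 5, 0, 5]
Event 8: SEND 2->3: VV[2][2]++ -> VV[2]=[0, 0, 2, 1], msg_vec=[0, 0, 2, 1]; VV[3]=max(VV[3],msg_vec) then VV[3][3]++ -> VV[3]=[0, 5, 2, 6]
Event 9: LOCAL 2: VV[2][2]++ -> VV[2]=[0, 0, 3, 1]
Event 5 stamp: [0, 3, 0, 0]
Event 9 stamp: [0, 0, 3, 1]
[0, 3, 0, 0] <= [0, 0, 3, 1]? False
[0, 0, 3, 1] <= [0, 3, 0, 0]? False
Relation: concurrent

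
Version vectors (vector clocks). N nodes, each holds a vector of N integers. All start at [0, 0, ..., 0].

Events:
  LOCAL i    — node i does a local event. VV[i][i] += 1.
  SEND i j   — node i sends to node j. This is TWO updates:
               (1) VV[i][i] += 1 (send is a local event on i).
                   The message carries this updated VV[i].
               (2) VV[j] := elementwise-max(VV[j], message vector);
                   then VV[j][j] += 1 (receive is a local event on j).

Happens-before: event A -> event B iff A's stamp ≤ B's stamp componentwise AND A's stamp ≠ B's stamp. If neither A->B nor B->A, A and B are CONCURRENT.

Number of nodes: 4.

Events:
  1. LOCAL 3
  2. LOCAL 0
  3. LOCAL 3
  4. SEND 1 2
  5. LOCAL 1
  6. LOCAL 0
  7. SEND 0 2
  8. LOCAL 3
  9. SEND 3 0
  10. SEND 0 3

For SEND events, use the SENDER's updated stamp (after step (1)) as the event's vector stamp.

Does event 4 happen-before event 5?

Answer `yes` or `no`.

Initial: VV[0]=[0, 0, 0, 0]
Initial: VV[1]=[0, 0, 0, 0]
Initial: VV[2]=[0, 0, 0, 0]
Initial: VV[3]=[0, 0, 0, 0]
Event 1: LOCAL 3: VV[3][3]++ -> VV[3]=[0, 0, 0, 1]
Event 2: LOCAL 0: VV[0][0]++ -> VV[0]=[1, 0, 0, 0]
Event 3: LOCAL 3: VV[3][3]++ -> VV[3]=[0, 0, 0, 2]
Event 4: SEND 1->2: VV[1][1]++ -> VV[1]=[0, 1, 0, 0], msg_vec=[0, 1, 0, 0]; VV[2]=max(VV[2],msg_vec) then VV[2][2]++ -> VV[2]=[0, 1, 1, 0]
Event 5: LOCAL 1: VV[1][1]++ -> VV[1]=[0, 2, 0, 0]
Event 6: LOCAL 0: VV[0][0]++ -> VV[0]=[2, 0, 0, 0]
Event 7: SEND 0->2: VV[0][0]++ -> VV[0]=[3, 0, 0, 0], msg_vec=[3, 0, 0, 0]; VV[2]=max(VV[2],msg_vec) then VV[2][2]++ -> VV[2]=[3, 1, 2, 0]
Event 8: LOCAL 3: VV[3][3]++ -> VV[3]=[0, 0, 0, 3]
Event 9: SEND 3->0: VV[3][3]++ -> VV[3]=[0, 0, 0, 4], msg_vec=[0, 0, 0, 4]; VV[0]=max(VV[0],msg_vec) then VV[0][0]++ -> VV[0]=[4, 0, 0, 4]
Event 10: SEND 0->3: VV[0][0]++ -> VV[0]=[5, 0, 0, 4], msg_vec=[5, 0, 0, 4]; VV[3]=max(VV[3],msg_vec) then VV[3][3]++ -> VV[3]=[5, 0, 0, 5]
Event 4 stamp: [0, 1, 0, 0]
Event 5 stamp: [0, 2, 0, 0]
[0, 1, 0, 0] <= [0, 2, 0, 0]? True. Equal? False. Happens-before: True

Answer: yes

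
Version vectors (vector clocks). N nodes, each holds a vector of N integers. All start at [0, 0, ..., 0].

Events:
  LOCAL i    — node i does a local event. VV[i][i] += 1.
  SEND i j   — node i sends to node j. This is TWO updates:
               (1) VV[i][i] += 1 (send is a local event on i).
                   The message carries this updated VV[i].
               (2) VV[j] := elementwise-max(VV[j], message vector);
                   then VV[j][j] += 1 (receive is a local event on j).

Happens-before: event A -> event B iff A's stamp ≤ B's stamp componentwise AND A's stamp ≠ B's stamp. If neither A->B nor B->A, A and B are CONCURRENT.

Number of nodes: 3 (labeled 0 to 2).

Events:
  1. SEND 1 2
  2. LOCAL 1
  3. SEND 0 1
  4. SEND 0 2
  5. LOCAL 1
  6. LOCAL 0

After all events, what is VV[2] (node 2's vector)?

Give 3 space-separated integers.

Answer: 2 1 2

Derivation:
Initial: VV[0]=[0, 0, 0]
Initial: VV[1]=[0, 0, 0]
Initial: VV[2]=[0, 0, 0]
Event 1: SEND 1->2: VV[1][1]++ -> VV[1]=[0, 1, 0], msg_vec=[0, 1, 0]; VV[2]=max(VV[2],msg_vec) then VV[2][2]++ -> VV[2]=[0, 1, 1]
Event 2: LOCAL 1: VV[1][1]++ -> VV[1]=[0, 2, 0]
Event 3: SEND 0->1: VV[0][0]++ -> VV[0]=[1, 0, 0], msg_vec=[1, 0, 0]; VV[1]=max(VV[1],msg_vec) then VV[1][1]++ -> VV[1]=[1, 3, 0]
Event 4: SEND 0->2: VV[0][0]++ -> VV[0]=[2, 0, 0], msg_vec=[2, 0, 0]; VV[2]=max(VV[2],msg_vec) then VV[2][2]++ -> VV[2]=[2, 1, 2]
Event 5: LOCAL 1: VV[1][1]++ -> VV[1]=[1, 4, 0]
Event 6: LOCAL 0: VV[0][0]++ -> VV[0]=[3, 0, 0]
Final vectors: VV[0]=[3, 0, 0]; VV[1]=[1, 4, 0]; VV[2]=[2, 1, 2]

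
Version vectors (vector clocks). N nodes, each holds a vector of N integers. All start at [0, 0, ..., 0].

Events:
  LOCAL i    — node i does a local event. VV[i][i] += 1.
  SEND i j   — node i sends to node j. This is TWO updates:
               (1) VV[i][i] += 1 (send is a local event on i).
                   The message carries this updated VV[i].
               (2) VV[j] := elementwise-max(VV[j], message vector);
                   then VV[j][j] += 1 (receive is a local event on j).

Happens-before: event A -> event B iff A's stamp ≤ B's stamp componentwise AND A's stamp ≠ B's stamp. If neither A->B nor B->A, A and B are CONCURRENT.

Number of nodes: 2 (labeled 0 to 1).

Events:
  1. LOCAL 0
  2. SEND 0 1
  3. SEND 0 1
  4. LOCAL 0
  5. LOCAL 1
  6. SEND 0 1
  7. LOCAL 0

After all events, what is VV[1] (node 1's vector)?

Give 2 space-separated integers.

Answer: 5 4

Derivation:
Initial: VV[0]=[0, 0]
Initial: VV[1]=[0, 0]
Event 1: LOCAL 0: VV[0][0]++ -> VV[0]=[1, 0]
Event 2: SEND 0->1: VV[0][0]++ -> VV[0]=[2, 0], msg_vec=[2, 0]; VV[1]=max(VV[1],msg_vec) then VV[1][1]++ -> VV[1]=[2, 1]
Event 3: SEND 0->1: VV[0][0]++ -> VV[0]=[3, 0], msg_vec=[3, 0]; VV[1]=max(VV[1],msg_vec) then VV[1][1]++ -> VV[1]=[3, 2]
Event 4: LOCAL 0: VV[0][0]++ -> VV[0]=[4, 0]
Event 5: LOCAL 1: VV[1][1]++ -> VV[1]=[3, 3]
Event 6: SEND 0->1: VV[0][0]++ -> VV[0]=[5, 0], msg_vec=[5, 0]; VV[1]=max(VV[1],msg_vec) then VV[1][1]++ -> VV[1]=[5, 4]
Event 7: LOCAL 0: VV[0][0]++ -> VV[0]=[6, 0]
Final vectors: VV[0]=[6, 0]; VV[1]=[5, 4]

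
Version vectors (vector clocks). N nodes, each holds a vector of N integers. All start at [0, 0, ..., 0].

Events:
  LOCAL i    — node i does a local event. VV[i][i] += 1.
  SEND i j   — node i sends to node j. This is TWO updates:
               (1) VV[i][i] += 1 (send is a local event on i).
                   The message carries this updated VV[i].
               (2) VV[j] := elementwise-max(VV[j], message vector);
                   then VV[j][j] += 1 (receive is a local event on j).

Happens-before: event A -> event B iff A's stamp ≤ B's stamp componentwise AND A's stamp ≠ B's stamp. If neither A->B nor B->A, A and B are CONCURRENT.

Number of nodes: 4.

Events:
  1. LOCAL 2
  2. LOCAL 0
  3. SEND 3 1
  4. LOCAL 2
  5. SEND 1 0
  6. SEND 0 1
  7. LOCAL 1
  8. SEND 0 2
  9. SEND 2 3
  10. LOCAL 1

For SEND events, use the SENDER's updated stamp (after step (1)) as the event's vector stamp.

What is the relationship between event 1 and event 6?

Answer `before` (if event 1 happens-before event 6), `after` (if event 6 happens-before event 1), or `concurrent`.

Answer: concurrent

Derivation:
Initial: VV[0]=[0, 0, 0, 0]
Initial: VV[1]=[0, 0, 0, 0]
Initial: VV[2]=[0, 0, 0, 0]
Initial: VV[3]=[0, 0, 0, 0]
Event 1: LOCAL 2: VV[2][2]++ -> VV[2]=[0, 0, 1, 0]
Event 2: LOCAL 0: VV[0][0]++ -> VV[0]=[1, 0, 0, 0]
Event 3: SEND 3->1: VV[3][3]++ -> VV[3]=[0, 0, 0, 1], msg_vec=[0, 0, 0, 1]; VV[1]=max(VV[1],msg_vec) then VV[1][1]++ -> VV[1]=[0, 1, 0, 1]
Event 4: LOCAL 2: VV[2][2]++ -> VV[2]=[0, 0, 2, 0]
Event 5: SEND 1->0: VV[1][1]++ -> VV[1]=[0, 2, 0, 1], msg_vec=[0, 2, 0, 1]; VV[0]=max(VV[0],msg_vec) then VV[0][0]++ -> VV[0]=[2, 2, 0, 1]
Event 6: SEND 0->1: VV[0][0]++ -> VV[0]=[3, 2, 0, 1], msg_vec=[3, 2, 0, 1]; VV[1]=max(VV[1],msg_vec) then VV[1][1]++ -> VV[1]=[3, 3, 0, 1]
Event 7: LOCAL 1: VV[1][1]++ -> VV[1]=[3, 4, 0, 1]
Event 8: SEND 0->2: VV[0][0]++ -> VV[0]=[4, 2, 0, 1], msg_vec=[4, 2, 0, 1]; VV[2]=max(VV[2],msg_vec) then VV[2][2]++ -> VV[2]=[4, 2, 3, 1]
Event 9: SEND 2->3: VV[2][2]++ -> VV[2]=[4, 2, 4, 1], msg_vec=[4, 2, 4, 1]; VV[3]=max(VV[3],msg_vec) then VV[3][3]++ -> VV[3]=[4, 2, 4, 2]
Event 10: LOCAL 1: VV[1][1]++ -> VV[1]=[3, 5, 0, 1]
Event 1 stamp: [0, 0, 1, 0]
Event 6 stamp: [3, 2, 0, 1]
[0, 0, 1, 0] <= [3, 2, 0, 1]? False
[3, 2, 0, 1] <= [0, 0, 1, 0]? False
Relation: concurrent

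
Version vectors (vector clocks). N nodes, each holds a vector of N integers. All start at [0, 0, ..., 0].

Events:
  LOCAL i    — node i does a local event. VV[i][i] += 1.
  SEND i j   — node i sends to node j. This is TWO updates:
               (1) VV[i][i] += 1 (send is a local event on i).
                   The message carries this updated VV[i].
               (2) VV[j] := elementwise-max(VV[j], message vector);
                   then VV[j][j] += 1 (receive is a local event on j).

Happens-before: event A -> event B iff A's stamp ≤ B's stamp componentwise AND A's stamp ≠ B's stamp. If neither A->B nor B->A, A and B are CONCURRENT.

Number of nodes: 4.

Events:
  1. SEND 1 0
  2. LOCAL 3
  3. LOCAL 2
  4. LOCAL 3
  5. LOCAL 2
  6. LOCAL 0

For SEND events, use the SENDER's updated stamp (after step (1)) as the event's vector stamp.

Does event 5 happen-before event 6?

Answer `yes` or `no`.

Initial: VV[0]=[0, 0, 0, 0]
Initial: VV[1]=[0, 0, 0, 0]
Initial: VV[2]=[0, 0, 0, 0]
Initial: VV[3]=[0, 0, 0, 0]
Event 1: SEND 1->0: VV[1][1]++ -> VV[1]=[0, 1, 0, 0], msg_vec=[0, 1, 0, 0]; VV[0]=max(VV[0],msg_vec) then VV[0][0]++ -> VV[0]=[1, 1, 0, 0]
Event 2: LOCAL 3: VV[3][3]++ -> VV[3]=[0, 0, 0, 1]
Event 3: LOCAL 2: VV[2][2]++ -> VV[2]=[0, 0, 1, 0]
Event 4: LOCAL 3: VV[3][3]++ -> VV[3]=[0, 0, 0, 2]
Event 5: LOCAL 2: VV[2][2]++ -> VV[2]=[0, 0, 2, 0]
Event 6: LOCAL 0: VV[0][0]++ -> VV[0]=[2, 1, 0, 0]
Event 5 stamp: [0, 0, 2, 0]
Event 6 stamp: [2, 1, 0, 0]
[0, 0, 2, 0] <= [2, 1, 0, 0]? False. Equal? False. Happens-before: False

Answer: no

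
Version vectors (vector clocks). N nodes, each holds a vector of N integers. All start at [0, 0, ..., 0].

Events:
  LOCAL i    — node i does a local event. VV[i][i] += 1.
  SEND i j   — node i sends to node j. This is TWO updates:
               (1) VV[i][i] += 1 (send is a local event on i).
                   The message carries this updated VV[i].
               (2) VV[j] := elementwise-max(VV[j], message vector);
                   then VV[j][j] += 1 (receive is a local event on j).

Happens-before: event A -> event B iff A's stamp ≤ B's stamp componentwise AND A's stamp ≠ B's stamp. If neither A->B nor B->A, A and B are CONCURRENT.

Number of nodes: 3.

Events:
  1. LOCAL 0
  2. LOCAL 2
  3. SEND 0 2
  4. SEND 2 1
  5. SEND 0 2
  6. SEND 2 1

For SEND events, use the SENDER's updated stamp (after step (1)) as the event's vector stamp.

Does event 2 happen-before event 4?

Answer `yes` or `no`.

Answer: yes

Derivation:
Initial: VV[0]=[0, 0, 0]
Initial: VV[1]=[0, 0, 0]
Initial: VV[2]=[0, 0, 0]
Event 1: LOCAL 0: VV[0][0]++ -> VV[0]=[1, 0, 0]
Event 2: LOCAL 2: VV[2][2]++ -> VV[2]=[0, 0, 1]
Event 3: SEND 0->2: VV[0][0]++ -> VV[0]=[2, 0, 0], msg_vec=[2, 0, 0]; VV[2]=max(VV[2],msg_vec) then VV[2][2]++ -> VV[2]=[2, 0, 2]
Event 4: SEND 2->1: VV[2][2]++ -> VV[2]=[2, 0, 3], msg_vec=[2, 0, 3]; VV[1]=max(VV[1],msg_vec) then VV[1][1]++ -> VV[1]=[2, 1, 3]
Event 5: SEND 0->2: VV[0][0]++ -> VV[0]=[3, 0, 0], msg_vec=[3, 0, 0]; VV[2]=max(VV[2],msg_vec) then VV[2][2]++ -> VV[2]=[3, 0, 4]
Event 6: SEND 2->1: VV[2][2]++ -> VV[2]=[3, 0, 5], msg_vec=[3, 0, 5]; VV[1]=max(VV[1],msg_vec) then VV[1][1]++ -> VV[1]=[3, 2, 5]
Event 2 stamp: [0, 0, 1]
Event 4 stamp: [2, 0, 3]
[0, 0, 1] <= [2, 0, 3]? True. Equal? False. Happens-before: True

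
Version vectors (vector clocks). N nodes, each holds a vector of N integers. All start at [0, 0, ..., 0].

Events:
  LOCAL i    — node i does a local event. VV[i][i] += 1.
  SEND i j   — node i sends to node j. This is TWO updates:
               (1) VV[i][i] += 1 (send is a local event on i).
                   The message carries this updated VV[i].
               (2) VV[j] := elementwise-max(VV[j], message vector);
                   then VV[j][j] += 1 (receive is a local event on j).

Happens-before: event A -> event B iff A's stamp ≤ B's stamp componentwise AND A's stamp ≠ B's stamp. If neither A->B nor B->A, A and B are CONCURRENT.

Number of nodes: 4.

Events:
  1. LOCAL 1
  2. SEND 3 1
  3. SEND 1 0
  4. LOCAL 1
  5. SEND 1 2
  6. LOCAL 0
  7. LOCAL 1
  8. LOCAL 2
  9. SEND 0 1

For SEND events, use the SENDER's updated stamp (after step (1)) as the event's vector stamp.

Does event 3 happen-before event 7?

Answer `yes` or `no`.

Answer: yes

Derivation:
Initial: VV[0]=[0, 0, 0, 0]
Initial: VV[1]=[0, 0, 0, 0]
Initial: VV[2]=[0, 0, 0, 0]
Initial: VV[3]=[0, 0, 0, 0]
Event 1: LOCAL 1: VV[1][1]++ -> VV[1]=[0, 1, 0, 0]
Event 2: SEND 3->1: VV[3][3]++ -> VV[3]=[0, 0, 0, 1], msg_vec=[0, 0, 0, 1]; VV[1]=max(VV[1],msg_vec) then VV[1][1]++ -> VV[1]=[0, 2, 0, 1]
Event 3: SEND 1->0: VV[1][1]++ -> VV[1]=[0, 3, 0, 1], msg_vec=[0, 3, 0, 1]; VV[0]=max(VV[0],msg_vec) then VV[0][0]++ -> VV[0]=[1, 3, 0, 1]
Event 4: LOCAL 1: VV[1][1]++ -> VV[1]=[0, 4, 0, 1]
Event 5: SEND 1->2: VV[1][1]++ -> VV[1]=[0, 5, 0, 1], msg_vec=[0, 5, 0, 1]; VV[2]=max(VV[2],msg_vec) then VV[2][2]++ -> VV[2]=[0, 5, 1, 1]
Event 6: LOCAL 0: VV[0][0]++ -> VV[0]=[2, 3, 0, 1]
Event 7: LOCAL 1: VV[1][1]++ -> VV[1]=[0, 6, 0, 1]
Event 8: LOCAL 2: VV[2][2]++ -> VV[2]=[0, 5, 2, 1]
Event 9: SEND 0->1: VV[0][0]++ -> VV[0]=[3, 3, 0, 1], msg_vec=[3, 3, 0, 1]; VV[1]=max(VV[1],msg_vec) then VV[1][1]++ -> VV[1]=[3, 7, 0, 1]
Event 3 stamp: [0, 3, 0, 1]
Event 7 stamp: [0, 6, 0, 1]
[0, 3, 0, 1] <= [0, 6, 0, 1]? True. Equal? False. Happens-before: True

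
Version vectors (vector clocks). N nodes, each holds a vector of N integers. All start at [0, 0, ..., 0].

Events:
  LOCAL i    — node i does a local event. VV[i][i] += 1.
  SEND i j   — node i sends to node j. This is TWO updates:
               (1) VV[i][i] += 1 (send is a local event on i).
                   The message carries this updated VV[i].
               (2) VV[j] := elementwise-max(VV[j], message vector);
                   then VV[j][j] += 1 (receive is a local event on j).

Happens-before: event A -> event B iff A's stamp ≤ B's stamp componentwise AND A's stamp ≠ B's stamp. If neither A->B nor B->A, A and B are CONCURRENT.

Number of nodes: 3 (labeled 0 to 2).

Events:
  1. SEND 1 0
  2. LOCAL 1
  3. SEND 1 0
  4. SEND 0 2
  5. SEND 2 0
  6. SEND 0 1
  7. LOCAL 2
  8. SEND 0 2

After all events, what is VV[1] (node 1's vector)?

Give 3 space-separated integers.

Answer: 5 4 2

Derivation:
Initial: VV[0]=[0, 0, 0]
Initial: VV[1]=[0, 0, 0]
Initial: VV[2]=[0, 0, 0]
Event 1: SEND 1->0: VV[1][1]++ -> VV[1]=[0, 1, 0], msg_vec=[0, 1, 0]; VV[0]=max(VV[0],msg_vec) then VV[0][0]++ -> VV[0]=[1, 1, 0]
Event 2: LOCAL 1: VV[1][1]++ -> VV[1]=[0, 2, 0]
Event 3: SEND 1->0: VV[1][1]++ -> VV[1]=[0, 3, 0], msg_vec=[0, 3, 0]; VV[0]=max(VV[0],msg_vec) then VV[0][0]++ -> VV[0]=[2, 3, 0]
Event 4: SEND 0->2: VV[0][0]++ -> VV[0]=[3, 3, 0], msg_vec=[3, 3, 0]; VV[2]=max(VV[2],msg_vec) then VV[2][2]++ -> VV[2]=[3, 3, 1]
Event 5: SEND 2->0: VV[2][2]++ -> VV[2]=[3, 3, 2], msg_vec=[3, 3, 2]; VV[0]=max(VV[0],msg_vec) then VV[0][0]++ -> VV[0]=[4, 3, 2]
Event 6: SEND 0->1: VV[0][0]++ -> VV[0]=[5, 3, 2], msg_vec=[5, 3, 2]; VV[1]=max(VV[1],msg_vec) then VV[1][1]++ -> VV[1]=[5, 4, 2]
Event 7: LOCAL 2: VV[2][2]++ -> VV[2]=[3, 3, 3]
Event 8: SEND 0->2: VV[0][0]++ -> VV[0]=[6, 3, 2], msg_vec=[6, 3, 2]; VV[2]=max(VV[2],msg_vec) then VV[2][2]++ -> VV[2]=[6, 3, 4]
Final vectors: VV[0]=[6, 3, 2]; VV[1]=[5, 4, 2]; VV[2]=[6, 3, 4]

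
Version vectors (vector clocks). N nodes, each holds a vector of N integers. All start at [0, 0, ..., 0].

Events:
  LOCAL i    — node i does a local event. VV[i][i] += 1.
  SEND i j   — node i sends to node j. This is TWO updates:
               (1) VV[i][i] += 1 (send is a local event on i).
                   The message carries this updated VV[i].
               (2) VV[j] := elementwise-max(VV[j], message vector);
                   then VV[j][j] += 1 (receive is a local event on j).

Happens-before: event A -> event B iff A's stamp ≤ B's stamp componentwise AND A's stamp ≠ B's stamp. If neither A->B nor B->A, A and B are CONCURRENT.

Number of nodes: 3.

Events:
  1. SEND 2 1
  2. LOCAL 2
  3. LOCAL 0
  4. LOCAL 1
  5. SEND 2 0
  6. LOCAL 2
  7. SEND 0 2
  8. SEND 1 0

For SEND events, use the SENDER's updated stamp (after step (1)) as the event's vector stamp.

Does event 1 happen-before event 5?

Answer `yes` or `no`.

Answer: yes

Derivation:
Initial: VV[0]=[0, 0, 0]
Initial: VV[1]=[0, 0, 0]
Initial: VV[2]=[0, 0, 0]
Event 1: SEND 2->1: VV[2][2]++ -> VV[2]=[0, 0, 1], msg_vec=[0, 0, 1]; VV[1]=max(VV[1],msg_vec) then VV[1][1]++ -> VV[1]=[0, 1, 1]
Event 2: LOCAL 2: VV[2][2]++ -> VV[2]=[0, 0, 2]
Event 3: LOCAL 0: VV[0][0]++ -> VV[0]=[1, 0, 0]
Event 4: LOCAL 1: VV[1][1]++ -> VV[1]=[0, 2, 1]
Event 5: SEND 2->0: VV[2][2]++ -> VV[2]=[0, 0, 3], msg_vec=[0, 0, 3]; VV[0]=max(VV[0],msg_vec) then VV[0][0]++ -> VV[0]=[2, 0, 3]
Event 6: LOCAL 2: VV[2][2]++ -> VV[2]=[0, 0, 4]
Event 7: SEND 0->2: VV[0][0]++ -> VV[0]=[3, 0, 3], msg_vec=[3, 0, 3]; VV[2]=max(VV[2],msg_vec) then VV[2][2]++ -> VV[2]=[3, 0, 5]
Event 8: SEND 1->0: VV[1][1]++ -> VV[1]=[0, 3, 1], msg_vec=[0, 3, 1]; VV[0]=max(VV[0],msg_vec) then VV[0][0]++ -> VV[0]=[4, 3, 3]
Event 1 stamp: [0, 0, 1]
Event 5 stamp: [0, 0, 3]
[0, 0, 1] <= [0, 0, 3]? True. Equal? False. Happens-before: True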